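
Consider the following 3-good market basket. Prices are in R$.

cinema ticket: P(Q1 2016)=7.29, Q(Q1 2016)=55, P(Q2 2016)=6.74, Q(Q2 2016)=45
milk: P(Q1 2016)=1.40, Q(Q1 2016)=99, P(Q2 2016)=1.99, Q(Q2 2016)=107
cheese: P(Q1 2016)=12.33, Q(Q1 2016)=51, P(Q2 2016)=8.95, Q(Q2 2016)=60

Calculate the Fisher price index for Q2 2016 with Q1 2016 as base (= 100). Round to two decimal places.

Laspeyres component (base-period weights):
ΣP(Q2 2016)Q(Q1 2016) = 6.74×55 + 1.99×99 + 8.95×51 = 370.7 + 197.01 + 456.45 = 1024.16
ΣP(Q1 2016)Q(Q1 2016) = 7.29×55 + 1.40×99 + 12.33×51 = 400.95 + 138.6 + 628.83 = 1168.38
L = 1024.16 / 1168.38 × 100 = 87.6564
Paasche component (current-period weights):
ΣP(Q2 2016)Q(Q2 2016) = 6.74×45 + 1.99×107 + 8.95×60 = 303.3 + 212.93 + 537 = 1053.23
ΣP(Q1 2016)Q(Q2 2016) = 7.29×45 + 1.40×107 + 12.33×60 = 328.05 + 149.8 + 739.8 = 1217.65
P = 1053.23 / 1217.65 × 100 = 86.4969
Fisher = √(L × P) = √(87.6564 × 86.4969) = 87.0747

87.07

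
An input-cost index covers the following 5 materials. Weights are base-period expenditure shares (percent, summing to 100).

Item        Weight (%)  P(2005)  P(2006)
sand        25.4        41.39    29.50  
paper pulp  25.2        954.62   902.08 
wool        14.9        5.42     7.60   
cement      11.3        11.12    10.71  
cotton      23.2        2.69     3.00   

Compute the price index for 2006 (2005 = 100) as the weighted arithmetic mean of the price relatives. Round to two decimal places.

99.57

sand: 25.4 × (29.50/41.39) = 25.4 × 0.712733 = 18.1034
paper pulp: 25.2 × (902.08/954.62) = 25.2 × 0.944962 = 23.8131
wool: 14.9 × (7.60/5.42) = 14.9 × 1.402214 = 20.8930
cement: 11.3 × (10.71/11.12) = 11.3 × 0.963129 = 10.8834
cotton: 23.2 × (3.00/2.69) = 23.2 × 1.115242 = 25.8736
Index = Σ wᵢ·(p₁ᵢ/p₀ᵢ) = 18.1034 + 23.8131 + 20.8930 + 10.8834 + 25.8736 = 99.5664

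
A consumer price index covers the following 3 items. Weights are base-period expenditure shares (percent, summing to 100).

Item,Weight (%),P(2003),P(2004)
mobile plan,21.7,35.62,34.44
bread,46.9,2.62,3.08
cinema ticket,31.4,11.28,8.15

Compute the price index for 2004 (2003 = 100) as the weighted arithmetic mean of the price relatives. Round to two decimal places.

98.80

mobile plan: 21.7 × (34.44/35.62) = 21.7 × 0.966873 = 20.9811
bread: 46.9 × (3.08/2.62) = 46.9 × 1.175573 = 55.1344
cinema ticket: 31.4 × (8.15/11.28) = 31.4 × 0.722518 = 22.6871
Index = Σ wᵢ·(p₁ᵢ/p₀ᵢ) = 20.9811 + 55.1344 + 22.6871 = 98.8025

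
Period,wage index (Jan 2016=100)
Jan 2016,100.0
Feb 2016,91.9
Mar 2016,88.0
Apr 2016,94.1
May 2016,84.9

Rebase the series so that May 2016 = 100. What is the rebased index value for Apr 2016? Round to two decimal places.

Rebased(Apr 2016) = 94.1 / 84.9 × 100 = 110.8363

110.84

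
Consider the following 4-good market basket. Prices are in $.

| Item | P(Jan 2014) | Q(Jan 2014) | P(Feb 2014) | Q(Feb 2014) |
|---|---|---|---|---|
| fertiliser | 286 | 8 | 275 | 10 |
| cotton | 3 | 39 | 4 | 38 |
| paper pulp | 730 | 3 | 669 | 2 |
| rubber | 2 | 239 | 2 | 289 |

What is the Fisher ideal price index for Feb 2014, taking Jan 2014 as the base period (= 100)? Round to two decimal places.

Laspeyres component (base-period weights):
ΣP(Feb 2014)Q(Jan 2014) = 275×8 + 4×39 + 669×3 + 2×239 = 2200 + 156 + 2007 + 478 = 4841
ΣP(Jan 2014)Q(Jan 2014) = 286×8 + 3×39 + 730×3 + 2×239 = 2288 + 117 + 2190 + 478 = 5073
L = 4841 / 5073 × 100 = 95.4268
Paasche component (current-period weights):
ΣP(Feb 2014)Q(Feb 2014) = 275×10 + 4×38 + 669×2 + 2×289 = 2750 + 152 + 1338 + 578 = 4818
ΣP(Jan 2014)Q(Feb 2014) = 286×10 + 3×38 + 730×2 + 2×289 = 2860 + 114 + 1460 + 578 = 5012
P = 4818 / 5012 × 100 = 96.1293
Fisher = √(L × P) = √(95.4268 × 96.1293) = 95.7774

95.78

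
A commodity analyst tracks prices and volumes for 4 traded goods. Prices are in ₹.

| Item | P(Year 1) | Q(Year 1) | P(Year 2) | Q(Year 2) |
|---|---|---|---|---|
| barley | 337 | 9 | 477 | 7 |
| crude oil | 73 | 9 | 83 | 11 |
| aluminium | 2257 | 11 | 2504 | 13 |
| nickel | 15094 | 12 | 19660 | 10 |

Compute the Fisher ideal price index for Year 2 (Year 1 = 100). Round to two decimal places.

127.65

Laspeyres component (base-period weights):
ΣP(Year 2)Q(Year 1) = 477×9 + 83×9 + 2504×11 + 19660×12 = 4293 + 747 + 27544 + 235920 = 268504
ΣP(Year 1)Q(Year 1) = 337×9 + 73×9 + 2257×11 + 15094×12 = 3033 + 657 + 24827 + 181128 = 209645
L = 268504 / 209645 × 100 = 128.0756
Paasche component (current-period weights):
ΣP(Year 2)Q(Year 2) = 477×7 + 83×11 + 2504×13 + 19660×10 = 3339 + 913 + 32552 + 196600 = 233404
ΣP(Year 1)Q(Year 2) = 337×7 + 73×11 + 2257×13 + 15094×10 = 2359 + 803 + 29341 + 150940 = 183443
P = 233404 / 183443 × 100 = 127.2352
Fisher = √(L × P) = √(128.0756 × 127.2352) = 127.6547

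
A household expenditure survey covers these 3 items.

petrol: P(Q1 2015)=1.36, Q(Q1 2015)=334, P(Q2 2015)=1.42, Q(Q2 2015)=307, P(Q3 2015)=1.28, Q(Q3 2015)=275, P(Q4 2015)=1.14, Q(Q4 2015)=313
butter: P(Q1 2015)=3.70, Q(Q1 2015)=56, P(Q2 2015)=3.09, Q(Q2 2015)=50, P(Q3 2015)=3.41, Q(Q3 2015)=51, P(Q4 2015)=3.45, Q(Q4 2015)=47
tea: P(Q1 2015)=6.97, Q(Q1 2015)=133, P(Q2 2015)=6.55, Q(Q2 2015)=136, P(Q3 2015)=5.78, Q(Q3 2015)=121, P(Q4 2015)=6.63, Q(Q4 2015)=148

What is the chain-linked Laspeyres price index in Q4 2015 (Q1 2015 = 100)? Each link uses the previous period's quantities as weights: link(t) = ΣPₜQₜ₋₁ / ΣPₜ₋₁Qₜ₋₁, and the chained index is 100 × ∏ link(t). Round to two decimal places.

Link Q1 2015→Q2 2015:
ΣP(Q2 2015)Q(Q1 2015) = 1.42×334 + 3.09×56 + 6.55×133 = 474.28 + 173.04 + 871.15 = 1518.47
ΣP(Q1 2015)Q(Q1 2015) = 1.36×334 + 3.70×56 + 6.97×133 = 454.24 + 207.2 + 927.01 = 1588.45
link = 1518.47/1588.45 = 0.955944
Link Q2 2015→Q3 2015:
ΣP(Q3 2015)Q(Q2 2015) = 1.28×307 + 3.41×50 + 5.78×136 = 392.96 + 170.5 + 786.08 = 1349.54
ΣP(Q2 2015)Q(Q2 2015) = 1.42×307 + 3.09×50 + 6.55×136 = 435.94 + 154.5 + 890.8 = 1481.24
link = 1349.54/1481.24 = 0.911088
Link Q3 2015→Q4 2015:
ΣP(Q4 2015)Q(Q3 2015) = 1.14×275 + 3.45×51 + 6.63×121 = 313.5 + 175.95 + 802.23 = 1291.68
ΣP(Q3 2015)Q(Q3 2015) = 1.28×275 + 3.41×51 + 5.78×121 = 352 + 173.91 + 699.38 = 1225.29
link = 1291.68/1225.29 = 1.054183
Chained index = 100 × 0.955944 × 0.911088 × 1.054183 = 91.8140

91.81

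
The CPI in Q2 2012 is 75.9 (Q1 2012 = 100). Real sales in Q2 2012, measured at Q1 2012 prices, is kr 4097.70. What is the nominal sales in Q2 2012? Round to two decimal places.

3110.15

Nominal = Real × (Index/100) = 4097.70 × (75.9/100)
        = 4097.70 × 0.759 = 3110.1543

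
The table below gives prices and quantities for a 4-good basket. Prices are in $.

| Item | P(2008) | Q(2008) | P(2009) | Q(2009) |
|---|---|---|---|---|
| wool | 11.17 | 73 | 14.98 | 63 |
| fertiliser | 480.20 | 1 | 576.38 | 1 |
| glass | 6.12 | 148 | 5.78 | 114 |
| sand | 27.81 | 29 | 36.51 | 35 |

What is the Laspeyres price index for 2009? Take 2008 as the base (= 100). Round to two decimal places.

119.16

Laspeyres price index uses base-period quantities as weights.
ΣP(2009)·Q(2008) = 14.98×73 + 576.38×1 + 5.78×148 + 36.51×29 = 1093.54 + 576.38 + 855.44 + 1058.79 = 3584.15
ΣP(2008)·Q(2008) = 11.17×73 + 480.20×1 + 6.12×148 + 27.81×29 = 815.41 + 480.2 + 905.76 + 806.49 = 3007.86
Index = 3584.15 / 3007.86 × 100 = 119.1595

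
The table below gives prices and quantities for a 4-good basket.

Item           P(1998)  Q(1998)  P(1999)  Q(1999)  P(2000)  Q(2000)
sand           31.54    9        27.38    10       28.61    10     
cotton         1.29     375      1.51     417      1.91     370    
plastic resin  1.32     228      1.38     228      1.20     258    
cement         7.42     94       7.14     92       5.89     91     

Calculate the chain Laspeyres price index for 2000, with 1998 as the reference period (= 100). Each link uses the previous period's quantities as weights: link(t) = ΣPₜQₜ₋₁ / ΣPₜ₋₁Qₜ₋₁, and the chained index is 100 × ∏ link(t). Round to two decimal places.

Link 1998→1999:
ΣP(1999)Q(1998) = 27.38×9 + 1.51×375 + 1.38×228 + 7.14×94 = 246.42 + 566.25 + 314.64 + 671.16 = 1798.47
ΣP(1998)Q(1998) = 31.54×9 + 1.29×375 + 1.32×228 + 7.42×94 = 283.86 + 483.75 + 300.96 + 697.48 = 1766.05
link = 1798.47/1766.05 = 1.018357
Link 1999→2000:
ΣP(2000)Q(1999) = 28.61×10 + 1.91×417 + 1.20×228 + 5.89×92 = 286.1 + 796.47 + 273.6 + 541.88 = 1898.05
ΣP(1999)Q(1999) = 27.38×10 + 1.51×417 + 1.38×228 + 7.14×92 = 273.8 + 629.67 + 314.64 + 656.88 = 1874.99
link = 1898.05/1874.99 = 1.012299
Chained index = 100 × 1.018357 × 1.012299 = 103.0882

103.09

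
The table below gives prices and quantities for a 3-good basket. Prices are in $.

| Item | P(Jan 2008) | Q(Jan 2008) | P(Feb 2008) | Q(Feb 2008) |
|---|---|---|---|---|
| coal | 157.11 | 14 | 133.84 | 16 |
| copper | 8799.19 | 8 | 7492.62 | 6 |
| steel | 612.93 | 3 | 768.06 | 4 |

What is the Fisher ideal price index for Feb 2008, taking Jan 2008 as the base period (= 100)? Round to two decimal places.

Laspeyres component (base-period weights):
ΣP(Feb 2008)Q(Jan 2008) = 133.84×14 + 7492.62×8 + 768.06×3 = 1873.76 + 59940.96 + 2304.18 = 64118.9
ΣP(Jan 2008)Q(Jan 2008) = 157.11×14 + 8799.19×8 + 612.93×3 = 2199.54 + 70393.52 + 1838.79 = 74431.85
L = 64118.9 / 74431.85 × 100 = 86.1444
Paasche component (current-period weights):
ΣP(Feb 2008)Q(Feb 2008) = 133.84×16 + 7492.62×6 + 768.06×4 = 2141.44 + 44955.72 + 3072.24 = 50169.4
ΣP(Jan 2008)Q(Feb 2008) = 157.11×16 + 8799.19×6 + 612.93×4 = 2513.76 + 52795.14 + 2451.72 = 57760.62
P = 50169.4 / 57760.62 × 100 = 86.8574
Fisher = √(L × P) = √(86.1444 × 86.8574) = 86.5002

86.50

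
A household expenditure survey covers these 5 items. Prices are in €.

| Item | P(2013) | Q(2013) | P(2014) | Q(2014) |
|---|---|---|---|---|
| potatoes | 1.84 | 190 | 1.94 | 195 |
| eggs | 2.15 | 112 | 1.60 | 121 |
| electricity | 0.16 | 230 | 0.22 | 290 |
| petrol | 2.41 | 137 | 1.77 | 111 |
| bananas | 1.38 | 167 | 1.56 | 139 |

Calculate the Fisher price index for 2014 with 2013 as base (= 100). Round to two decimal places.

Laspeyres component (base-period weights):
ΣP(2014)Q(2013) = 1.94×190 + 1.60×112 + 0.22×230 + 1.77×137 + 1.56×167 = 368.6 + 179.2 + 50.6 + 242.49 + 260.52 = 1101.41
ΣP(2013)Q(2013) = 1.84×190 + 2.15×112 + 0.16×230 + 2.41×137 + 1.38×167 = 349.6 + 240.8 + 36.8 + 330.17 + 230.46 = 1187.83
L = 1101.41 / 1187.83 × 100 = 92.7245
Paasche component (current-period weights):
ΣP(2014)Q(2014) = 1.94×195 + 1.60×121 + 0.22×290 + 1.77×111 + 1.56×139 = 378.3 + 193.6 + 63.8 + 196.47 + 216.84 = 1049.01
ΣP(2013)Q(2014) = 1.84×195 + 2.15×121 + 0.16×290 + 2.41×111 + 1.38×139 = 358.8 + 260.15 + 46.4 + 267.51 + 191.82 = 1124.68
P = 1049.01 / 1124.68 × 100 = 93.2719
Fisher = √(L × P) = √(92.7245 × 93.2719) = 92.9978

93.00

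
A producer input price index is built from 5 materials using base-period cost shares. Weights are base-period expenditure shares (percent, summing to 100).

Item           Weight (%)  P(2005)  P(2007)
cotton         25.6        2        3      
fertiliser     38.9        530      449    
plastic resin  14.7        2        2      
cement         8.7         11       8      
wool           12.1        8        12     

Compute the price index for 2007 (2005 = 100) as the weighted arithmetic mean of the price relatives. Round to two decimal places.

110.53

cotton: 25.6 × (3/2) = 25.6 × 1.500000 = 38.4000
fertiliser: 38.9 × (449/530) = 38.9 × 0.847170 = 32.9549
plastic resin: 14.7 × (2/2) = 14.7 × 1.000000 = 14.7000
cement: 8.7 × (8/11) = 8.7 × 0.727273 = 6.3273
wool: 12.1 × (12/8) = 12.1 × 1.500000 = 18.1500
Index = Σ wᵢ·(p₁ᵢ/p₀ᵢ) = 38.4000 + 32.9549 + 14.7000 + 6.3273 + 18.1500 = 110.5322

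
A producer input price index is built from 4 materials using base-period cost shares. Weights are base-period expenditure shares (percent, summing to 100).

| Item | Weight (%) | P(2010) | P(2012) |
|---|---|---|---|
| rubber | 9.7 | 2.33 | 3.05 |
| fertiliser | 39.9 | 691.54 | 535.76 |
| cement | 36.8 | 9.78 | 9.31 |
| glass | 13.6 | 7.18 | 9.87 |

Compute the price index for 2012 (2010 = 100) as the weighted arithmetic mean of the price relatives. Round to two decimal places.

rubber: 9.7 × (3.05/2.33) = 9.7 × 1.309013 = 12.6974
fertiliser: 39.9 × (535.76/691.54) = 39.9 × 0.774735 = 30.9119
cement: 36.8 × (9.31/9.78) = 36.8 × 0.951943 = 35.0315
glass: 13.6 × (9.87/7.18) = 13.6 × 1.374652 = 18.6953
Index = Σ wᵢ·(p₁ᵢ/p₀ᵢ) = 12.6974 + 30.9119 + 35.0315 + 18.6953 = 97.3361

97.34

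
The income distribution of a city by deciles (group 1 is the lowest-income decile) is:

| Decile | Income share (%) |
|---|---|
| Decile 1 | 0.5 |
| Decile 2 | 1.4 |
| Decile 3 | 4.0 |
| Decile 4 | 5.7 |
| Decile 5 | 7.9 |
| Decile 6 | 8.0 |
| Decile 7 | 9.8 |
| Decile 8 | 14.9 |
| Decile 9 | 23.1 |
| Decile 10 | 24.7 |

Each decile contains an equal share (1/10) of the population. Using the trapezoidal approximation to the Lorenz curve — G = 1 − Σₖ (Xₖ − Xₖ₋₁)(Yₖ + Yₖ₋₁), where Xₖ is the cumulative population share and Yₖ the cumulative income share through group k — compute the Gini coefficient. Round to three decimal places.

0.437

Cumulative income shares Yₖ: 0.0050, 0.0190, 0.0590, 0.1160, 0.1950, 0.2750, 0.3730, 0.5220, 0.7530, 1.0000
Σ (Xₖ−Xₖ₋₁)(Yₖ+Yₖ₋₁) = (1/10)(0.0050+0.0000) + (1/10)(0.0190+0.0050) + (1/10)(0.0590+0.0190) + (1/10)(0.1160+0.0590) + (1/10)(0.1950+0.1160) + (1/10)(0.2750+0.1950) + (1/10)(0.3730+0.2750) + (1/10)(0.5220+0.3730) + (1/10)(0.7530+0.5220) + (1/10)(1.0000+0.7530)
  = 0.0005 + 0.0024 + 0.0078 + 0.0175 + 0.0311 + 0.0470 + 0.0648 + 0.0895 + 0.1275 + 0.1753 = 0.5634
G = 1 − 0.5634 = 0.4366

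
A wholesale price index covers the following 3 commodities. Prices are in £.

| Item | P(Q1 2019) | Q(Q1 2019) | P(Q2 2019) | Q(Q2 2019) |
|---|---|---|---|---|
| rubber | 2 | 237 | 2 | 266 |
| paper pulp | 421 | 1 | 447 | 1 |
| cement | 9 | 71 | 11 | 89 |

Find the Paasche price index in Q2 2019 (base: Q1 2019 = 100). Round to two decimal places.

Paasche price index uses current-period quantities as weights.
ΣP(Q2 2019)·Q(Q2 2019) = 2×266 + 447×1 + 11×89 = 532 + 447 + 979 = 1958
ΣP(Q1 2019)·Q(Q2 2019) = 2×266 + 421×1 + 9×89 = 532 + 421 + 801 = 1754
Index = 1958 / 1754 × 100 = 111.6306

111.63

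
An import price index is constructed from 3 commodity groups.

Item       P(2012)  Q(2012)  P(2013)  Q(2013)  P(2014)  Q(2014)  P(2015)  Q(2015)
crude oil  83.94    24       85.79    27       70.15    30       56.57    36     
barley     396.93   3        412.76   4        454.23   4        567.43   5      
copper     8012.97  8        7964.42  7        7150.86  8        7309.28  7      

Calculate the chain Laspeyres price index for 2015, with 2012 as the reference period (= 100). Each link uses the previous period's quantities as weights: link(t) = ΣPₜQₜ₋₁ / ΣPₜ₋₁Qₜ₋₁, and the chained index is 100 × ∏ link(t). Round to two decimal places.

91.56

Link 2012→2013:
ΣP(2013)Q(2012) = 85.79×24 + 412.76×3 + 7964.42×8 = 2058.96 + 1238.28 + 63715.36 = 67012.6
ΣP(2012)Q(2012) = 83.94×24 + 396.93×3 + 8012.97×8 = 2014.56 + 1190.79 + 64103.76 = 67309.11
link = 67012.6/67309.11 = 0.995595
Link 2013→2014:
ΣP(2014)Q(2013) = 70.15×27 + 454.23×4 + 7150.86×7 = 1894.05 + 1816.92 + 50056.02 = 53766.99
ΣP(2013)Q(2013) = 85.79×27 + 412.76×4 + 7964.42×7 = 2316.33 + 1651.04 + 55750.94 = 59718.31
link = 53766.99/59718.31 = 0.900343
Link 2014→2015:
ΣP(2015)Q(2014) = 56.57×30 + 567.43×4 + 7309.28×8 = 1697.1 + 2269.72 + 58474.24 = 62441.06
ΣP(2014)Q(2014) = 70.15×30 + 454.23×4 + 7150.86×8 = 2104.5 + 1816.92 + 57206.88 = 61128.3
link = 62441.06/61128.3 = 1.021475
Chained index = 100 × 0.995595 × 0.900343 × 1.021475 = 91.5627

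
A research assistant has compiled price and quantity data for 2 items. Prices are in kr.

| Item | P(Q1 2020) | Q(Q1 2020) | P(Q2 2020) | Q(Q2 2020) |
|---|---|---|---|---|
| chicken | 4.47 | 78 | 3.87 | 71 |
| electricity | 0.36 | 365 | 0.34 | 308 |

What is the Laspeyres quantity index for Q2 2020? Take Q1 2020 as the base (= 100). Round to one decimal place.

89.2

Laspeyres quantity index uses base-period prices as weights.
ΣP(Q1 2020)·Q(Q2 2020) = 4.47×71 + 0.36×308 = 317.37 + 110.88 = 428.25
ΣP(Q1 2020)·Q(Q1 2020) = 4.47×78 + 0.36×365 = 348.66 + 131.4 = 480.06
Index = 428.25 / 480.06 × 100 = 89.2076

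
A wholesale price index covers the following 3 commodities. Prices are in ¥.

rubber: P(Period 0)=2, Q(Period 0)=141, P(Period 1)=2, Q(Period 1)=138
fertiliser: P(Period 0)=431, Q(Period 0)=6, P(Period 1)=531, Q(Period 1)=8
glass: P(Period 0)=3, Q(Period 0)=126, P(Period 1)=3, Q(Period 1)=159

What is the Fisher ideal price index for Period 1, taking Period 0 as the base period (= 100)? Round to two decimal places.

Laspeyres component (base-period weights):
ΣP(Period 1)Q(Period 0) = 2×141 + 531×6 + 3×126 = 282 + 3186 + 378 = 3846
ΣP(Period 0)Q(Period 0) = 2×141 + 431×6 + 3×126 = 282 + 2586 + 378 = 3246
L = 3846 / 3246 × 100 = 118.4843
Paasche component (current-period weights):
ΣP(Period 1)Q(Period 1) = 2×138 + 531×8 + 3×159 = 276 + 4248 + 477 = 5001
ΣP(Period 0)Q(Period 1) = 2×138 + 431×8 + 3×159 = 276 + 3448 + 477 = 4201
P = 5001 / 4201 × 100 = 119.0431
Fisher = √(L × P) = √(118.4843 × 119.0431) = 118.7634

118.76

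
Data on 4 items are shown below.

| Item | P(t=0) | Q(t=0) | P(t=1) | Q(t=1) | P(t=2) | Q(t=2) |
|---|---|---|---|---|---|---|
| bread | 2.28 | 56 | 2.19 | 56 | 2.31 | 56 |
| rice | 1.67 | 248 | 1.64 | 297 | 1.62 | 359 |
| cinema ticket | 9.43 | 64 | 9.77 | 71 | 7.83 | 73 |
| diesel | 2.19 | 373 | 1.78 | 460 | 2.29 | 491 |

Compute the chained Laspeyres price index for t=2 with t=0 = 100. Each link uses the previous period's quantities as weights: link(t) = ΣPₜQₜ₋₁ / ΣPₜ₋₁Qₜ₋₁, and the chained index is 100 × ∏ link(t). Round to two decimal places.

96.94

Link t=0→t=1:
ΣP(t=1)Q(t=0) = 2.19×56 + 1.64×248 + 9.77×64 + 1.78×373 = 122.64 + 406.72 + 625.28 + 663.94 = 1818.58
ΣP(t=0)Q(t=0) = 2.28×56 + 1.67×248 + 9.43×64 + 2.19×373 = 127.68 + 414.16 + 603.52 + 816.87 = 1962.23
link = 1818.58/1962.23 = 0.926792
Link t=1→t=2:
ΣP(t=2)Q(t=1) = 2.31×56 + 1.62×297 + 7.83×71 + 2.29×460 = 129.36 + 481.14 + 555.93 + 1053.4 = 2219.83
ΣP(t=1)Q(t=1) = 2.19×56 + 1.64×297 + 9.77×71 + 1.78×460 = 122.64 + 487.08 + 693.67 + 818.8 = 2122.19
link = 2219.83/2122.19 = 1.046009
Chained index = 100 × 0.926792 × 1.046009 = 96.9433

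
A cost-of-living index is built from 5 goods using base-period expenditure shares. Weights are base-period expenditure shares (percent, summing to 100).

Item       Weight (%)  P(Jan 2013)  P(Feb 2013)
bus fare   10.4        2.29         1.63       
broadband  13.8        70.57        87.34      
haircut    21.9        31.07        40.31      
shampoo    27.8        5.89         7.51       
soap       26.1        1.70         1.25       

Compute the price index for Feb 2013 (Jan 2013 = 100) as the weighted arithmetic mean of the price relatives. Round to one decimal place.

bus fare: 10.4 × (1.63/2.29) = 10.4 × 0.711790 = 7.4026
broadband: 13.8 × (87.34/70.57) = 13.8 × 1.237636 = 17.0794
haircut: 21.9 × (40.31/31.07) = 21.9 × 1.297393 = 28.4129
shampoo: 27.8 × (7.51/5.89) = 27.8 × 1.275042 = 35.4462
soap: 26.1 × (1.25/1.70) = 26.1 × 0.735294 = 19.1912
Index = Σ wᵢ·(p₁ᵢ/p₀ᵢ) = 7.4026 + 17.0794 + 28.4129 + 35.4462 + 19.1912 = 107.5323

107.5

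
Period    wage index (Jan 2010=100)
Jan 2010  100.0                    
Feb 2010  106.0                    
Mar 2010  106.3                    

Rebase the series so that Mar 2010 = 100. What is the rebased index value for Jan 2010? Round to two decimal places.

Rebased(Jan 2010) = 100.0 / 106.3 × 100 = 94.0734

94.07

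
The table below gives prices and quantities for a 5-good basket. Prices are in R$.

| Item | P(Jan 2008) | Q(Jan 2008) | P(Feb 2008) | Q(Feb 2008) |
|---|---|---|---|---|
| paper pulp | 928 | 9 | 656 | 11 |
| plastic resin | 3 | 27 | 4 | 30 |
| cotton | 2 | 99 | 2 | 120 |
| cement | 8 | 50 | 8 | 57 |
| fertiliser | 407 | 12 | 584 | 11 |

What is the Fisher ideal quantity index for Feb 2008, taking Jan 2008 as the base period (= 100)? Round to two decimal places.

108.64

Laspeyres component (base-period weights):
ΣP(Jan 2008)Q(Feb 2008) = 928×11 + 3×30 + 2×120 + 8×57 + 407×11 = 10208 + 90 + 240 + 456 + 4477 = 15471
ΣP(Jan 2008)Q(Jan 2008) = 928×9 + 3×27 + 2×99 + 8×50 + 407×12 = 8352 + 81 + 198 + 400 + 4884 = 13915
L = 15471 / 13915 × 100 = 111.1822
Paasche component (current-period weights):
ΣP(Feb 2008)Q(Feb 2008) = 656×11 + 4×30 + 2×120 + 8×57 + 584×11 = 7216 + 120 + 240 + 456 + 6424 = 14456
ΣP(Feb 2008)Q(Jan 2008) = 656×9 + 4×27 + 2×99 + 8×50 + 584×12 = 5904 + 108 + 198 + 400 + 7008 = 13618
P = 14456 / 13618 × 100 = 106.1536
Fisher = √(L × P) = √(111.1822 × 106.1536) = 108.6388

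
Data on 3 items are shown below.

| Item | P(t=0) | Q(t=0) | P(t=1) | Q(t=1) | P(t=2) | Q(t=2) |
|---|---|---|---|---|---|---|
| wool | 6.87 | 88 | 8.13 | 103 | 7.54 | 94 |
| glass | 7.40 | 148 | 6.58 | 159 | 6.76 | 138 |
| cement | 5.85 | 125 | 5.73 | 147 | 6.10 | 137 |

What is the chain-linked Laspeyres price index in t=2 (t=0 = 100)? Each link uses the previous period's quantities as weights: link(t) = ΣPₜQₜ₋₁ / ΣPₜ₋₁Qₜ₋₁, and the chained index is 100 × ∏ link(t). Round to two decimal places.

99.76

Link t=0→t=1:
ΣP(t=1)Q(t=0) = 8.13×88 + 6.58×148 + 5.73×125 = 715.44 + 973.84 + 716.25 = 2405.53
ΣP(t=0)Q(t=0) = 6.87×88 + 7.40×148 + 5.85×125 = 604.56 + 1095.2 + 731.25 = 2431.01
link = 2405.53/2431.01 = 0.989519
Link t=1→t=2:
ΣP(t=2)Q(t=1) = 7.54×103 + 6.76×159 + 6.10×147 = 776.62 + 1074.84 + 896.7 = 2748.16
ΣP(t=1)Q(t=1) = 8.13×103 + 6.58×159 + 5.73×147 = 837.39 + 1046.22 + 842.31 = 2725.92
link = 2748.16/2725.92 = 1.008159
Chained index = 100 × 0.989519 × 1.008159 = 99.7592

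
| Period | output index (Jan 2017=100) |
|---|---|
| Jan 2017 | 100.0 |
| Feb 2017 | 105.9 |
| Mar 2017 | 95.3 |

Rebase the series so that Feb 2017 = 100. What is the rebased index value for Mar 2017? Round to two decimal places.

89.99

Rebased(Mar 2017) = 95.3 / 105.9 × 100 = 89.9906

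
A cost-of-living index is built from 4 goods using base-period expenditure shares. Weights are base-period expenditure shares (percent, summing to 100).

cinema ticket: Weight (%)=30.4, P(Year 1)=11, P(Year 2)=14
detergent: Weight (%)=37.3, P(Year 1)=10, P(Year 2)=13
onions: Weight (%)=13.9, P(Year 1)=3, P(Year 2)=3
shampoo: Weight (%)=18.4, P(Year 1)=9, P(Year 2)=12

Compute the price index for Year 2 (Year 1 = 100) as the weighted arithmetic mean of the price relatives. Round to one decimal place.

125.6

cinema ticket: 30.4 × (14/11) = 30.4 × 1.272727 = 38.6909
detergent: 37.3 × (13/10) = 37.3 × 1.300000 = 48.4900
onions: 13.9 × (3/3) = 13.9 × 1.000000 = 13.9000
shampoo: 18.4 × (12/9) = 18.4 × 1.333333 = 24.5333
Index = Σ wᵢ·(p₁ᵢ/p₀ᵢ) = 38.6909 + 48.4900 + 13.9000 + 24.5333 = 125.6142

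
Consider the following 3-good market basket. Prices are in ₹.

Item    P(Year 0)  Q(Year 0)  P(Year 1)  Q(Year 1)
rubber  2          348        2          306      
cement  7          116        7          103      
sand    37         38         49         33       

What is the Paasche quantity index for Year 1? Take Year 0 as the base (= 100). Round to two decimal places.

87.54

Paasche quantity index uses current-period prices as weights.
ΣP(Year 1)·Q(Year 1) = 2×306 + 7×103 + 49×33 = 612 + 721 + 1617 = 2950
ΣP(Year 1)·Q(Year 0) = 2×348 + 7×116 + 49×38 = 696 + 812 + 1862 = 3370
Index = 2950 / 3370 × 100 = 87.5371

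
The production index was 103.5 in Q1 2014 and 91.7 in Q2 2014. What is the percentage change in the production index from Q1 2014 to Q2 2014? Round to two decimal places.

Change = (91.7 − 103.5) / 103.5 × 100
       = -11.8 / 103.5 × 100 = -11.4010%

-11.40%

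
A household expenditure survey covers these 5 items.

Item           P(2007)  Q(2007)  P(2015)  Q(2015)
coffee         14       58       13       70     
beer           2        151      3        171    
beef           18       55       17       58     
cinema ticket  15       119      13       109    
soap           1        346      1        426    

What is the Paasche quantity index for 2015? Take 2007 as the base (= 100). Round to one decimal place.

Paasche quantity index uses current-period prices as weights.
ΣP(2015)·Q(2015) = 13×70 + 3×171 + 17×58 + 13×109 + 1×426 = 910 + 513 + 986 + 1417 + 426 = 4252
ΣP(2015)·Q(2007) = 13×58 + 3×151 + 17×55 + 13×119 + 1×346 = 754 + 453 + 935 + 1547 + 346 = 4035
Index = 4252 / 4035 × 100 = 105.3779

105.4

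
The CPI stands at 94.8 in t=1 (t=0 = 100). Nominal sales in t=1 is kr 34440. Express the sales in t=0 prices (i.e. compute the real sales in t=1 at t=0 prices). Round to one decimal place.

36329.1

Real = Nominal ÷ (Index/100) = 34440 ÷ (94.8/100)
     = 34440 ÷ 0.948 = 36329.1139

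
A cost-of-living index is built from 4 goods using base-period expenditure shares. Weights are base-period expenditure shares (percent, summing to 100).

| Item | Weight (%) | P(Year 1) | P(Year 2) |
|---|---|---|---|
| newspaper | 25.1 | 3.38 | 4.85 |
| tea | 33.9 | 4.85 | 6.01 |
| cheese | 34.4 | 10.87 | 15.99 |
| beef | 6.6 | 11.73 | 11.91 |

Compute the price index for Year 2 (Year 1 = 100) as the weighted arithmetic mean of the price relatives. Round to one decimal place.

135.3

newspaper: 25.1 × (4.85/3.38) = 25.1 × 1.434911 = 36.0163
tea: 33.9 × (6.01/4.85) = 33.9 × 1.239175 = 42.0080
cheese: 34.4 × (15.99/10.87) = 34.4 × 1.471021 = 50.6031
beef: 6.6 × (11.91/11.73) = 6.6 × 1.015345 = 6.7013
Index = Σ wᵢ·(p₁ᵢ/p₀ᵢ) = 36.0163 + 42.0080 + 50.6031 + 6.7013 = 135.3287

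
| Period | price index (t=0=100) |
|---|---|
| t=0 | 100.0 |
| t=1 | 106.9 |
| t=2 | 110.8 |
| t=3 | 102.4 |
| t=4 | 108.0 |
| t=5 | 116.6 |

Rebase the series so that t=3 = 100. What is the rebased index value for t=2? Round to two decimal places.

Rebased(t=2) = 110.8 / 102.4 × 100 = 108.2031

108.20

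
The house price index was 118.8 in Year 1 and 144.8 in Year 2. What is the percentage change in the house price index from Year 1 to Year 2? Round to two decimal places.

Change = (144.8 − 118.8) / 118.8 × 100
       = 26.0 / 118.8 × 100 = 21.8855%

21.89%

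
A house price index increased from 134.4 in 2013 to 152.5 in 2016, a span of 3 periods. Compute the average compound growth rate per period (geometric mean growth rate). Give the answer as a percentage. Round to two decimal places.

Growth factor = (152.5/134.4)^(1/3) = (1.134673)^(1/3) = 1.043014
Growth rate = 1.043014 − 1 = 0.043014 = 4.3014%

4.30%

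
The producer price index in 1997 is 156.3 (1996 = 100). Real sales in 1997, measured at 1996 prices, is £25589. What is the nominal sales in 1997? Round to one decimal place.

39995.6

Nominal = Real × (Index/100) = 25589 × (156.3/100)
        = 25589 × 1.563 = 39995.6070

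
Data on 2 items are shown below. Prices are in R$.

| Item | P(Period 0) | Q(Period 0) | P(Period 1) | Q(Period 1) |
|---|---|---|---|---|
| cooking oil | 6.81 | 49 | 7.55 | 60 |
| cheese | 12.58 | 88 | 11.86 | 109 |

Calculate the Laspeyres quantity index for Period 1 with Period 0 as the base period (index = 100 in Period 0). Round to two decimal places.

123.54

Laspeyres quantity index uses base-period prices as weights.
ΣP(Period 0)·Q(Period 1) = 6.81×60 + 12.58×109 = 408.6 + 1371.22 = 1779.82
ΣP(Period 0)·Q(Period 0) = 6.81×49 + 12.58×88 = 333.69 + 1107.04 = 1440.73
Index = 1779.82 / 1440.73 × 100 = 123.5360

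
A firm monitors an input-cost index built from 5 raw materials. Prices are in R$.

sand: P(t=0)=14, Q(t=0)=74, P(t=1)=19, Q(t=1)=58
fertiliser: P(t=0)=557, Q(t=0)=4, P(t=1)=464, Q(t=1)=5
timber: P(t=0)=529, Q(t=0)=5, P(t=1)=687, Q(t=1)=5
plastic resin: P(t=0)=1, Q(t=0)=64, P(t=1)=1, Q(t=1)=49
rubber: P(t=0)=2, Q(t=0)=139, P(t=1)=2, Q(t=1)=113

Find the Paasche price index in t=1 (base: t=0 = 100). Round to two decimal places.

Paasche price index uses current-period quantities as weights.
ΣP(t=1)·Q(t=1) = 19×58 + 464×5 + 687×5 + 1×49 + 2×113 = 1102 + 2320 + 3435 + 49 + 226 = 7132
ΣP(t=0)·Q(t=1) = 14×58 + 557×5 + 529×5 + 1×49 + 2×113 = 812 + 2785 + 2645 + 49 + 226 = 6517
Index = 7132 / 6517 × 100 = 109.4369

109.44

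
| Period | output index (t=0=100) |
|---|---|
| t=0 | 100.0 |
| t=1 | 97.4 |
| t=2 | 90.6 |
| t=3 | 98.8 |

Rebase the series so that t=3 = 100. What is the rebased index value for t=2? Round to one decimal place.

Rebased(t=2) = 90.6 / 98.8 × 100 = 91.7004

91.7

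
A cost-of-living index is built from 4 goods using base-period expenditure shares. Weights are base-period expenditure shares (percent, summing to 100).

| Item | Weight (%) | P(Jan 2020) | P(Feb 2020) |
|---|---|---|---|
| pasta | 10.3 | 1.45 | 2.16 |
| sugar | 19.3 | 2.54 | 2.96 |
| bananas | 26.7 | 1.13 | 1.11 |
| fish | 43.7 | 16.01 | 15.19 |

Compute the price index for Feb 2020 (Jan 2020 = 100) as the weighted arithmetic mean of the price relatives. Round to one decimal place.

pasta: 10.3 × (2.16/1.45) = 10.3 × 1.489655 = 15.3434
sugar: 19.3 × (2.96/2.54) = 19.3 × 1.165354 = 22.4913
bananas: 26.7 × (1.11/1.13) = 26.7 × 0.982301 = 26.2274
fish: 43.7 × (15.19/16.01) = 43.7 × 0.948782 = 41.4618
Index = Σ wᵢ·(p₁ᵢ/p₀ᵢ) = 15.3434 + 22.4913 + 26.2274 + 41.4618 = 105.5240

105.5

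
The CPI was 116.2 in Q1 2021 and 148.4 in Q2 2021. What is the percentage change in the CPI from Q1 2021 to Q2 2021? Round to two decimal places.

Change = (148.4 − 116.2) / 116.2 × 100
       = 32.2 / 116.2 × 100 = 27.7108%

27.71%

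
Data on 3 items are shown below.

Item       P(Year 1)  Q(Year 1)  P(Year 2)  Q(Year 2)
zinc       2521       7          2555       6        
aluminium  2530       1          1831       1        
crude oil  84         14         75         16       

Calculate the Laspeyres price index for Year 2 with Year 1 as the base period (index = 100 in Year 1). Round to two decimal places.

97.25

Laspeyres price index uses base-period quantities as weights.
ΣP(Year 2)·Q(Year 1) = 2555×7 + 1831×1 + 75×14 = 17885 + 1831 + 1050 = 20766
ΣP(Year 1)·Q(Year 1) = 2521×7 + 2530×1 + 84×14 = 17647 + 2530 + 1176 = 21353
Index = 20766 / 21353 × 100 = 97.2510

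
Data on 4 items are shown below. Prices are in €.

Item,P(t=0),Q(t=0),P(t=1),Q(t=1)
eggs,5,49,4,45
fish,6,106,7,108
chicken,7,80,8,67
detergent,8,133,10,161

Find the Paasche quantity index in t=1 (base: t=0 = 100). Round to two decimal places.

105.98

Paasche quantity index uses current-period prices as weights.
ΣP(t=1)·Q(t=1) = 4×45 + 7×108 + 8×67 + 10×161 = 180 + 756 + 536 + 1610 = 3082
ΣP(t=1)·Q(t=0) = 4×49 + 7×106 + 8×80 + 10×133 = 196 + 742 + 640 + 1330 = 2908
Index = 3082 / 2908 × 100 = 105.9835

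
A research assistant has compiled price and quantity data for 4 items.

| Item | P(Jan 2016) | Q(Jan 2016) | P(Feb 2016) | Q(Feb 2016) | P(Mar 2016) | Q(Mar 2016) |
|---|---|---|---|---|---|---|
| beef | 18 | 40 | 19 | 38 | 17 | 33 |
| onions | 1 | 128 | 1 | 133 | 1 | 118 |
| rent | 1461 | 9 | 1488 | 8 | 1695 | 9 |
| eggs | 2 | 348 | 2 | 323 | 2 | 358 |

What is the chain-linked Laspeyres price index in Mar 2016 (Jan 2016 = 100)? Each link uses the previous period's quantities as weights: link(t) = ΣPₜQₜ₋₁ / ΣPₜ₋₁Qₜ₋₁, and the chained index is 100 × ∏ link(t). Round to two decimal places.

Link Jan 2016→Feb 2016:
ΣP(Feb 2016)Q(Jan 2016) = 19×40 + 1×128 + 1488×9 + 2×348 = 760 + 128 + 13392 + 696 = 14976
ΣP(Jan 2016)Q(Jan 2016) = 18×40 + 1×128 + 1461×9 + 2×348 = 720 + 128 + 13149 + 696 = 14693
link = 14976/14693 = 1.019261
Link Feb 2016→Mar 2016:
ΣP(Mar 2016)Q(Feb 2016) = 17×38 + 1×133 + 1695×8 + 2×323 = 646 + 133 + 13560 + 646 = 14985
ΣP(Feb 2016)Q(Feb 2016) = 19×38 + 1×133 + 1488×8 + 2×323 = 722 + 133 + 11904 + 646 = 13405
link = 14985/13405 = 1.117866
Chained index = 100 × 1.019261 × 1.117866 = 113.9398

113.94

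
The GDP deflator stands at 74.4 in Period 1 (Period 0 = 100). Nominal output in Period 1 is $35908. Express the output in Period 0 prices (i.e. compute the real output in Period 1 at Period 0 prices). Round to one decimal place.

48263.4

Real = Nominal ÷ (Index/100) = 35908 ÷ (74.4/100)
     = 35908 ÷ 0.744 = 48263.4409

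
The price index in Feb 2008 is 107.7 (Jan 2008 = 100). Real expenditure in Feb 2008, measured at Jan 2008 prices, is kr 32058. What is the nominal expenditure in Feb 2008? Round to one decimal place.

34526.5

Nominal = Real × (Index/100) = 32058 × (107.7/100)
        = 32058 × 1.077 = 34526.4660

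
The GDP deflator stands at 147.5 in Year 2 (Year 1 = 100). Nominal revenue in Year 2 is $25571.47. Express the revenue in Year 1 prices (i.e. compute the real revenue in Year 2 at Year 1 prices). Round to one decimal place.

17336.6

Real = Nominal ÷ (Index/100) = 25571.47 ÷ (147.5/100)
     = 25571.47 ÷ 1.475 = 17336.5898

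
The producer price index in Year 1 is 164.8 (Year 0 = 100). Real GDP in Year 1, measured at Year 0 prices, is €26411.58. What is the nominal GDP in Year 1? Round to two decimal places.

43526.28

Nominal = Real × (Index/100) = 26411.58 × (164.8/100)
        = 26411.58 × 1.648 = 43526.2838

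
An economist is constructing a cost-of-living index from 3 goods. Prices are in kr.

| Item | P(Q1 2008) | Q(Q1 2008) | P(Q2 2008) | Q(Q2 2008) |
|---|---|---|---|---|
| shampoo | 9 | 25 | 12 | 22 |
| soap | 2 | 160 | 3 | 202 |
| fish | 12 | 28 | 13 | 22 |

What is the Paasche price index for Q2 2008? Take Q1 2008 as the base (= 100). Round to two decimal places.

133.49

Paasche price index uses current-period quantities as weights.
ΣP(Q2 2008)·Q(Q2 2008) = 12×22 + 3×202 + 13×22 = 264 + 606 + 286 = 1156
ΣP(Q1 2008)·Q(Q2 2008) = 9×22 + 2×202 + 12×22 = 198 + 404 + 264 = 866
Index = 1156 / 866 × 100 = 133.4873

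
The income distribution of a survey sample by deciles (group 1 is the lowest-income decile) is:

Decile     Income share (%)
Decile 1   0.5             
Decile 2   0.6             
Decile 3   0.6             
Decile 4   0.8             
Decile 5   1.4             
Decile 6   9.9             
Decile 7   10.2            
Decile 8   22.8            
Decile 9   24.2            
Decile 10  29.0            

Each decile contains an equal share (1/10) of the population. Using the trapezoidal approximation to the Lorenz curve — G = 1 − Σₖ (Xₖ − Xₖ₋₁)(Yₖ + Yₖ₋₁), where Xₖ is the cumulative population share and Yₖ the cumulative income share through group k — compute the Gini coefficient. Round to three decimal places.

0.569

Cumulative income shares Yₖ: 0.0050, 0.0110, 0.0170, 0.0250, 0.0390, 0.1380, 0.2400, 0.4680, 0.7100, 1.0000
Σ (Xₖ−Xₖ₋₁)(Yₖ+Yₖ₋₁) = (1/10)(0.0050+0.0000) + (1/10)(0.0110+0.0050) + (1/10)(0.0170+0.0110) + (1/10)(0.0250+0.0170) + (1/10)(0.0390+0.0250) + (1/10)(0.1380+0.0390) + (1/10)(0.2400+0.1380) + (1/10)(0.4680+0.2400) + (1/10)(0.7100+0.4680) + (1/10)(1.0000+0.7100)
  = 0.0005 + 0.0016 + 0.0028 + 0.0042 + 0.0064 + 0.0177 + 0.0378 + 0.0708 + 0.1178 + 0.1710 = 0.4306
G = 1 − 0.4306 = 0.5694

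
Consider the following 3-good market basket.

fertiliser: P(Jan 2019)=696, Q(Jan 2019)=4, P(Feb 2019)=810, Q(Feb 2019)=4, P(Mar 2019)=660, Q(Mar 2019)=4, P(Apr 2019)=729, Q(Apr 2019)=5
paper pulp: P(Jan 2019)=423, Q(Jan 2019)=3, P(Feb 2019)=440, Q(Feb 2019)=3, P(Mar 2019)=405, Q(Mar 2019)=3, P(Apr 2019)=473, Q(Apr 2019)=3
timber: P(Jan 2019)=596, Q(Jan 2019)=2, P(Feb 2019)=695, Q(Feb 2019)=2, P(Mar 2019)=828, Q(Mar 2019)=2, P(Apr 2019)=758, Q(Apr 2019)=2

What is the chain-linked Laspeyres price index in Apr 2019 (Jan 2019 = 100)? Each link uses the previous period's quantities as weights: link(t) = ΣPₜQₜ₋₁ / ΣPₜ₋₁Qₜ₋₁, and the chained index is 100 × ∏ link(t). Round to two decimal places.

Link Jan 2019→Feb 2019:
ΣP(Feb 2019)Q(Jan 2019) = 810×4 + 440×3 + 695×2 = 3240 + 1320 + 1390 = 5950
ΣP(Jan 2019)Q(Jan 2019) = 696×4 + 423×3 + 596×2 = 2784 + 1269 + 1192 = 5245
link = 5950/5245 = 1.134414
Link Feb 2019→Mar 2019:
ΣP(Mar 2019)Q(Feb 2019) = 660×4 + 405×3 + 828×2 = 2640 + 1215 + 1656 = 5511
ΣP(Feb 2019)Q(Feb 2019) = 810×4 + 440×3 + 695×2 = 3240 + 1320 + 1390 = 5950
link = 5511/5950 = 0.926218
Link Mar 2019→Apr 2019:
ΣP(Apr 2019)Q(Mar 2019) = 729×4 + 473×3 + 758×2 = 2916 + 1419 + 1516 = 5851
ΣP(Mar 2019)Q(Mar 2019) = 660×4 + 405×3 + 828×2 = 2640 + 1215 + 1656 = 5511
link = 5851/5511 = 1.061695
Chained index = 100 × 1.134414 × 0.926218 × 1.061695 = 111.5539

111.55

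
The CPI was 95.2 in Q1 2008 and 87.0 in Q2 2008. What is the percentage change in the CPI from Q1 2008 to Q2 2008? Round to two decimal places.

-8.61%

Change = (87.0 − 95.2) / 95.2 × 100
       = -8.2 / 95.2 × 100 = -8.6134%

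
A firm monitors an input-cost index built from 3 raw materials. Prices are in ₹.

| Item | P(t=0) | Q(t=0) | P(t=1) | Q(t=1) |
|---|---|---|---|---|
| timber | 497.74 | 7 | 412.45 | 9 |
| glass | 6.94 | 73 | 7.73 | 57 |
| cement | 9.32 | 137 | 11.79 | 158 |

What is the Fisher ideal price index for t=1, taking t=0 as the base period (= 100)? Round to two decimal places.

Laspeyres component (base-period weights):
ΣP(t=1)Q(t=0) = 412.45×7 + 7.73×73 + 11.79×137 = 2887.15 + 564.29 + 1615.23 = 5066.67
ΣP(t=0)Q(t=0) = 497.74×7 + 6.94×73 + 9.32×137 = 3484.18 + 506.62 + 1276.84 = 5267.64
L = 5066.67 / 5267.64 × 100 = 96.1848
Paasche component (current-period weights):
ΣP(t=1)Q(t=1) = 412.45×9 + 7.73×57 + 11.79×158 = 3712.05 + 440.61 + 1862.82 = 6015.48
ΣP(t=0)Q(t=1) = 497.74×9 + 6.94×57 + 9.32×158 = 4479.66 + 395.58 + 1472.56 = 6347.8
P = 6015.48 / 6347.8 × 100 = 94.7648
Fisher = √(L × P) = √(96.1848 × 94.7648) = 95.4722

95.47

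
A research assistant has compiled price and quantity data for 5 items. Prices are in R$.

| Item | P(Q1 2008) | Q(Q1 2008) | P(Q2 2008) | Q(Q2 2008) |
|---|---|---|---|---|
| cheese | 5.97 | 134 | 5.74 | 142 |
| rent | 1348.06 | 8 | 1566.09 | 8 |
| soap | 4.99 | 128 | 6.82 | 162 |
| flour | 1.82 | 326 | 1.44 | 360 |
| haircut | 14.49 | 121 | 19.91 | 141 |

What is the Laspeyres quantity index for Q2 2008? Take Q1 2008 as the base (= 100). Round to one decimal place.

103.9

Laspeyres quantity index uses base-period prices as weights.
ΣP(Q1 2008)·Q(Q2 2008) = 5.97×142 + 1348.06×8 + 4.99×162 + 1.82×360 + 14.49×141 = 847.74 + 10784.48 + 808.38 + 655.2 + 2043.09 = 15138.89
ΣP(Q1 2008)·Q(Q1 2008) = 5.97×134 + 1348.06×8 + 4.99×128 + 1.82×326 + 14.49×121 = 799.98 + 10784.48 + 638.72 + 593.32 + 1753.29 = 14569.79
Index = 15138.89 / 14569.79 × 100 = 103.9060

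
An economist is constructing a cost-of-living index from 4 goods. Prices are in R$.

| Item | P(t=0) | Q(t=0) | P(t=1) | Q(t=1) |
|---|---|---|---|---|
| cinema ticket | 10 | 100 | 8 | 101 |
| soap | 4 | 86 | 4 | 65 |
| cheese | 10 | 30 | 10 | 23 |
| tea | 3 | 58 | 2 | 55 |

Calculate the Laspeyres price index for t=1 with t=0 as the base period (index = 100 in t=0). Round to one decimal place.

85.8

Laspeyres price index uses base-period quantities as weights.
ΣP(t=1)·Q(t=0) = 8×100 + 4×86 + 10×30 + 2×58 = 800 + 344 + 300 + 116 = 1560
ΣP(t=0)·Q(t=0) = 10×100 + 4×86 + 10×30 + 3×58 = 1000 + 344 + 300 + 174 = 1818
Index = 1560 / 1818 × 100 = 85.8086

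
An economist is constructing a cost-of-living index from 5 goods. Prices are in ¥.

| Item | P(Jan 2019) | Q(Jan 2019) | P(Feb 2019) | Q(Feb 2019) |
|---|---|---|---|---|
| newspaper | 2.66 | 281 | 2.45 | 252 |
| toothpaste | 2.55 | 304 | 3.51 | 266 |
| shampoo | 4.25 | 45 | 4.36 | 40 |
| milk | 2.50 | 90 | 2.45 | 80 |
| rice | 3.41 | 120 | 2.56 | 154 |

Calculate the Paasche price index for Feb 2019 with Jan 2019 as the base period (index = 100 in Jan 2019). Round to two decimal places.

Paasche price index uses current-period quantities as weights.
ΣP(Feb 2019)·Q(Feb 2019) = 2.45×252 + 3.51×266 + 4.36×40 + 2.45×80 + 2.56×154 = 617.4 + 933.66 + 174.4 + 196 + 394.24 = 2315.7
ΣP(Jan 2019)·Q(Feb 2019) = 2.66×252 + 2.55×266 + 4.25×40 + 2.50×80 + 3.41×154 = 670.32 + 678.3 + 170 + 200 + 525.14 = 2243.76
Index = 2315.7 / 2243.76 × 100 = 103.2062

103.21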